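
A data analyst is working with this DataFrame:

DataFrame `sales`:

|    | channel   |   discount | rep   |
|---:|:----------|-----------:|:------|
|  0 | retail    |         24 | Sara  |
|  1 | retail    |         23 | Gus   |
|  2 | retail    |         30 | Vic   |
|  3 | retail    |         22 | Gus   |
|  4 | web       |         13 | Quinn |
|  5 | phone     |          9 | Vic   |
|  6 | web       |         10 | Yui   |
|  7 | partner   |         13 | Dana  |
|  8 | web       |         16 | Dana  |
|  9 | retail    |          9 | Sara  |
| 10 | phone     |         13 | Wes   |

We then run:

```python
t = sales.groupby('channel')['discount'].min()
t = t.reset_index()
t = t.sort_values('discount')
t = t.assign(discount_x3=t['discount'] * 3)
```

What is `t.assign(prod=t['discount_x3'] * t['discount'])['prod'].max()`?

group by channel, min of discount:
channel
partner    13
phone       9
retail      9
web        10
Name: discount, dtype: int64
reset_index():
   channel  discount
0  partner        13
1    phone         9
2   retail         9
3      web        10
sort by discount:
   channel  discount
1    phone         9
2   retail         9
3      web        10
0  partner        13
add column discount_x3 = t['discount'] * 3:
   channel  discount  discount_x3
1    phone         9           27
2   retail         9           27
3      web        10           30
0  partner        13           39
add column prod = t['discount_x3'] * t['discount']:
   channel  discount  discount_x3  prod
1    phone         9           27   243
2   retail         9           27   243
3      web        10           30   300
0  partner        13           39   507

507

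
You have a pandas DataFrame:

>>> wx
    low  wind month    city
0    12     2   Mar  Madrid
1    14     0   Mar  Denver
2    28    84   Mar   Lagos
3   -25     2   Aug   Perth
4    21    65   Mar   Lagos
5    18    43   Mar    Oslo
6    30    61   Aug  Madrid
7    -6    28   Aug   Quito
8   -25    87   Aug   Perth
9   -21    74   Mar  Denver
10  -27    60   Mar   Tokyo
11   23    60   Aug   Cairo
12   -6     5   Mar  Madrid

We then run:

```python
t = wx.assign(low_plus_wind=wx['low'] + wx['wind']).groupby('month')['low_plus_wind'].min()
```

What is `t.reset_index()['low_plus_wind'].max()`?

-1

add column low_plus_wind = wx['low'] + wx['wind']:
    low  wind month    city  low_plus_wind
0    12     2   Mar  Madrid             14
1    14     0   Mar  Denver             14
2    28    84   Mar   Lagos            112
3   -25     2   Aug   Perth            -23
4    21    65   Mar   Lagos             86
5    18    43   Mar    Oslo             61
6    30    61   Aug  Madrid             91
7    -6    28   Aug   Quito             22
8   -25    87   Aug   Perth             62
9   -21    74   Mar  Denver             53
10  -27    60   Mar   Tokyo             33
11   23    60   Aug   Cairo             83
12   -6     5   Mar  Madrid             -1
group by month, min of low_plus_wind:
month
Aug   -23
Mar    -1
Name: low_plus_wind, dtype: int64
reset_index():
  month  low_plus_wind
0   Aug            -23
1   Mar             -1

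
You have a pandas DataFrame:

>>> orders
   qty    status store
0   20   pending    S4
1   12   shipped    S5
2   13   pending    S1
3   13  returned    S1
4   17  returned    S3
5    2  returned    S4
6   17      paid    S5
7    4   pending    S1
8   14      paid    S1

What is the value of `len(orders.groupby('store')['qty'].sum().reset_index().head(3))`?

group by store, sum of qty:
store
S1    44
S3    17
S4    22
S5    29
Name: qty, dtype: int64
reset_index():
  store  qty
0    S1   44
1    S3   17
2    S4   22
3    S5   29
take first 3 rows:
  store  qty
0    S1   44
1    S3   17
2    S4   22

3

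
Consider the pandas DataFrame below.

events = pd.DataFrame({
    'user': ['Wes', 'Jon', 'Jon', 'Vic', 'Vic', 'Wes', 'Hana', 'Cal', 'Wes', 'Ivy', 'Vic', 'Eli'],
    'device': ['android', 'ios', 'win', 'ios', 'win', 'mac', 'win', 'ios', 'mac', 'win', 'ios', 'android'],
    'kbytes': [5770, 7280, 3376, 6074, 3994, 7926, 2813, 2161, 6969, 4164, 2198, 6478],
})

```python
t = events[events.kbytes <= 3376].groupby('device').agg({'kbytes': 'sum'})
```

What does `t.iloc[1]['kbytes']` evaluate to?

filter rows where kbytes <= 3376:
    user device  kbytes
2    Jon    win    3376
6   Hana    win    2813
7    Cal    ios    2161
10   Vic    ios    2198
group by device, sum of kbytes:
        kbytes
device        
ios       4359
win       6189
Then the value at position 1, column 'kbytes': 6189

6189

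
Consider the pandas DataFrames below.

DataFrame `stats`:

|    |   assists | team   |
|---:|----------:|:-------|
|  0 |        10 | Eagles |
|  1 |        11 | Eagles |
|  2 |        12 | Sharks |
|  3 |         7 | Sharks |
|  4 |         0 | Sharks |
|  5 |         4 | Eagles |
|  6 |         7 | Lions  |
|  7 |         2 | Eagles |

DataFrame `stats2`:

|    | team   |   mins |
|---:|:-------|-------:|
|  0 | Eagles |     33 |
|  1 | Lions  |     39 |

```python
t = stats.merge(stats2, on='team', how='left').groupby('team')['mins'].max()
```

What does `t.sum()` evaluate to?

merge on 'team' (how='left') → 8 rows:
   assists    team  mins
0       10  Eagles  33.0
1       11  Eagles  33.0
2       12  Sharks   NaN
3        7  Sharks   NaN
4        0  Sharks   NaN
5        4  Eagles  33.0
6        7   Lions  39.0
7        2  Eagles  33.0
group by team, max of mins:
team
Eagles    33.0
Lions     39.0
Sharks     NaN
Name: mins, dtype: float64
Then the sum of the resulting series: 72.0

72.0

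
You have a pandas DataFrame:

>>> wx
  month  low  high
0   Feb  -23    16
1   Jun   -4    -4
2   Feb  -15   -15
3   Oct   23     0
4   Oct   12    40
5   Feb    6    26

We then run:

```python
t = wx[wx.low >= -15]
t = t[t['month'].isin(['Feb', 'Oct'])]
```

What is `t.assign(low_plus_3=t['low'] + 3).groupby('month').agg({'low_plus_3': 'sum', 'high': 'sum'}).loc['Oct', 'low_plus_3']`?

41

filter rows where low >= -15:
  month  low  high
1   Jun   -4    -4
2   Feb  -15   -15
3   Oct   23     0
4   Oct   12    40
5   Feb    6    26
filter rows where month in ['Feb', 'Oct']:
  month  low  high
2   Feb  -15   -15
3   Oct   23     0
4   Oct   12    40
5   Feb    6    26
add column low_plus_3 = t['low'] + 3:
  month  low  high  low_plus_3
2   Feb  -15   -15         -12
3   Oct   23     0          26
4   Oct   12    40          15
5   Feb    6    26           9
group by month: sum(low_plus_3), sum(high):
       low_plus_3  high
month                  
Feb            -3    11
Oct            41    40
Reading off the value at row 'Oct', column 'low_plus_3', we get 41.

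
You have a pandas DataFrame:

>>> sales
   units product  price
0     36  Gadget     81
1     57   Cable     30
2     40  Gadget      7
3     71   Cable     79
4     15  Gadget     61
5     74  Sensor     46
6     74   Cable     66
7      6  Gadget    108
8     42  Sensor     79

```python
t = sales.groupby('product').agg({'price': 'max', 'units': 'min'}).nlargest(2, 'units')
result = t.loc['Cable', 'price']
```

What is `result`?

79

group by product: max(price), min(units):
         price  units
product              
Cable       79     57
Gadget     108      6
Sensor      79     42
take 2 rows with largest units:
         price  units
product              
Cable       79     57
Sensor      79     42
Then the value at row 'Cable', column 'price': 79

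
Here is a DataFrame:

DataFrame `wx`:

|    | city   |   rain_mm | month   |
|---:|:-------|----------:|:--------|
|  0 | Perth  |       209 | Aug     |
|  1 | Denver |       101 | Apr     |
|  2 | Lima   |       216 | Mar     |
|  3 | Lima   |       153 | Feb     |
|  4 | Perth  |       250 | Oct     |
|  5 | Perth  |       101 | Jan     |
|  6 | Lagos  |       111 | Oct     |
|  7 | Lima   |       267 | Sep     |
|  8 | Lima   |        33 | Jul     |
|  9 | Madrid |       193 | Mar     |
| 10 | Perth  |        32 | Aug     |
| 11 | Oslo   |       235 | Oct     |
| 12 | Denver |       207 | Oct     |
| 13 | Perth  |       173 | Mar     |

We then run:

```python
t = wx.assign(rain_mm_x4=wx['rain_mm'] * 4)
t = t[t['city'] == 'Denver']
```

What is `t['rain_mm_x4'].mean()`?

add column rain_mm_x4 = wx['rain_mm'] * 4:
      city  rain_mm month  rain_mm_x4
0    Perth      209   Aug         836
1   Denver      101   Apr         404
2     Lima      216   Mar         864
3     Lima      153   Feb         612
4    Perth      250   Oct        1000
5    Perth      101   Jan         404
6    Lagos      111   Oct         444
7     Lima      267   Sep        1068
8     Lima       33   Jul         132
9   Madrid      193   Mar         772
10   Perth       32   Aug         128
11    Oslo      235   Oct         940
12  Denver      207   Oct         828
13   Perth      173   Mar         692
filter rows where city == 'Denver':
      city  rain_mm month  rain_mm_x4
1   Denver      101   Apr         404
12  Denver      207   Oct         828
Reading off the mean of column 'rain_mm_x4', we get 616.0.

616.0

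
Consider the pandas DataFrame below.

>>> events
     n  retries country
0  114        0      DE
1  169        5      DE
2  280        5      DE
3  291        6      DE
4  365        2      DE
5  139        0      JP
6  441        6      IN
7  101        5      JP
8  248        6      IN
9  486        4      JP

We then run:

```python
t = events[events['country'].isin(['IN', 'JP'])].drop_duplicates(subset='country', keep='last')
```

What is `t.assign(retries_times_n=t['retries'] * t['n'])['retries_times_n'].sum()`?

filter rows where country in ['IN', 'JP']:
     n  retries country
5  139        0      JP
6  441        6      IN
7  101        5      JP
8  248        6      IN
9  486        4      JP
drop duplicate country (keep=last):
     n  retries country
8  248        6      IN
9  486        4      JP
add column retries_times_n = t['retries'] * t['n']:
     n  retries country  retries_times_n
8  248        6      IN             1488
9  486        4      JP             1944
The sum of column 'retries_times_n' is 3432.

3432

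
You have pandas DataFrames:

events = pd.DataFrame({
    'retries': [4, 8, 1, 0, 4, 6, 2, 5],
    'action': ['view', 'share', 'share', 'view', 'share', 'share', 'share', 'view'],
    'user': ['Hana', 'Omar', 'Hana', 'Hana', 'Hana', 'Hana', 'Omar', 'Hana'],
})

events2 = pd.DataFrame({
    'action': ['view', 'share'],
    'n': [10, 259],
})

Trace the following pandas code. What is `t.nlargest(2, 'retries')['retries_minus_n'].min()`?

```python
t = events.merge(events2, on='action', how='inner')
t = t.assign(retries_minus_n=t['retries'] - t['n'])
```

merge on 'action' (how='inner') → 8 rows:
   retries action  user    n
0        4   view  Hana   10
1        8  share  Omar  259
2        1  share  Hana  259
3        0   view  Hana   10
4        4  share  Hana  259
5        6  share  Hana  259
6        2  share  Omar  259
7        5   view  Hana   10
add column retries_minus_n = t['retries'] - t['n']:
   retries action  user    n  retries_minus_n
0        4   view  Hana   10               -6
1        8  share  Omar  259             -251
2        1  share  Hana  259             -258
3        0   view  Hana   10              -10
4        4  share  Hana  259             -255
5        6  share  Hana  259             -253
6        2  share  Omar  259             -257
7        5   view  Hana   10               -5
take 2 rows with largest retries:
   retries action  user    n  retries_minus_n
1        8  share  Omar  259             -251
5        6  share  Hana  259             -253
So min() = -253.

-253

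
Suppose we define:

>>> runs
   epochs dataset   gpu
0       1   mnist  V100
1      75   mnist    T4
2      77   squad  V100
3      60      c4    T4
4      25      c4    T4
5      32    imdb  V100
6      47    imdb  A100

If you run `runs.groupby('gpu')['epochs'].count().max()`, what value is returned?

group by gpu, count of epochs:
gpu
A100    1
T4      3
V100    3
Name: epochs, dtype: int64
Reading off the max of the resulting series, we get 3.

3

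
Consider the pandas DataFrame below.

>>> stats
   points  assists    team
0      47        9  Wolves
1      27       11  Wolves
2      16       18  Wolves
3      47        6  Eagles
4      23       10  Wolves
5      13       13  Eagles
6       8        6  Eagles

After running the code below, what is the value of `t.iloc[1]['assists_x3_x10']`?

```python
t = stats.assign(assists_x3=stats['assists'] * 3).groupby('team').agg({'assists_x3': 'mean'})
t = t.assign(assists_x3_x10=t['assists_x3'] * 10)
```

360.0

add column assists_x3 = stats['assists'] * 3:
   points  assists    team  assists_x3
0      47        9  Wolves          27
1      27       11  Wolves          33
2      16       18  Wolves          54
3      47        6  Eagles          18
4      23       10  Wolves          30
5      13       13  Eagles          39
6       8        6  Eagles          18
group by team, mean of assists_x3:
        assists_x3
team              
Eagles        25.0
Wolves        36.0
add column assists_x3_x10 = t['assists_x3'] * 10:
        assists_x3  assists_x3_x10
team                              
Eagles        25.0           250.0
Wolves        36.0           360.0
So iloc[1]['assists_x3_x10'] = 360.0.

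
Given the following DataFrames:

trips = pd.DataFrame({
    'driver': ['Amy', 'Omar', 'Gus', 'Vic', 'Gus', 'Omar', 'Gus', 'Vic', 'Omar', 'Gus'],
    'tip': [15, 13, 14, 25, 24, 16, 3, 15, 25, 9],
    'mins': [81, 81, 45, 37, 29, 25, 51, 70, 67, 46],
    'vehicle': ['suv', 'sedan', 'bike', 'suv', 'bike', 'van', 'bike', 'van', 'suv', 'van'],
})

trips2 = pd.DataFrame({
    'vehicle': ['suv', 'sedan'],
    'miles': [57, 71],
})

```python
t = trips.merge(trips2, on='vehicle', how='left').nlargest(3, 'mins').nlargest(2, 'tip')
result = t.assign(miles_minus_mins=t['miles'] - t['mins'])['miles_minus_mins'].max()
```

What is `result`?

-24.0

merge on 'vehicle' (how='left') → 10 rows:
  driver  tip  mins vehicle  miles
0    Amy   15    81     suv   57.0
1   Omar   13    81   sedan   71.0
2    Gus   14    45    bike    NaN
3    Vic   25    37     suv   57.0
4    Gus   24    29    bike    NaN
5   Omar   16    25     van    NaN
6    Gus    3    51    bike    NaN
7    Vic   15    70     van    NaN
8   Omar   25    67     suv   57.0
9    Gus    9    46     van    NaN
take 3 rows with largest mins:
  driver  tip  mins vehicle  miles
0    Amy   15    81     suv   57.0
1   Omar   13    81   sedan   71.0
7    Vic   15    70     van    NaN
take 2 rows with largest tip:
  driver  tip  mins vehicle  miles
0    Amy   15    81     suv   57.0
7    Vic   15    70     van    NaN
add column miles_minus_mins = t['miles'] - t['mins']:
  driver  tip  mins vehicle  miles  miles_minus_mins
0    Amy   15    81     suv   57.0             -24.0
7    Vic   15    70     van    NaN               NaN
So max() = -24.0.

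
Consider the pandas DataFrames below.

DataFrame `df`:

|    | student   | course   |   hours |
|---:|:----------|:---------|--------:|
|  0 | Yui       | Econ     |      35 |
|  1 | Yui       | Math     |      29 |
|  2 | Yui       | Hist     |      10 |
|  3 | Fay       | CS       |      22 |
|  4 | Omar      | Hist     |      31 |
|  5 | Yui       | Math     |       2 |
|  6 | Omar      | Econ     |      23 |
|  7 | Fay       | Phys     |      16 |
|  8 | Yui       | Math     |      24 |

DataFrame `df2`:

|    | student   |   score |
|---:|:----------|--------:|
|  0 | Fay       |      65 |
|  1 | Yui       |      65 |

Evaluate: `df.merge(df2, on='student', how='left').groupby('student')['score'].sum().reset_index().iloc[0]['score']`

merge on 'student' (how='left') → 9 rows:
  student course  hours  score
0     Yui   Econ     35   65.0
1     Yui   Math     29   65.0
2     Yui   Hist     10   65.0
3     Fay     CS     22   65.0
4    Omar   Hist     31    NaN
5     Yui   Math      2   65.0
6    Omar   Econ     23    NaN
7     Fay   Phys     16   65.0
8     Yui   Math     24   65.0
group by student, sum of score:
student
Fay     130.0
Omar      0.0
Yui     325.0
Name: score, dtype: float64
reset_index():
  student  score
0     Fay  130.0
1    Omar    0.0
2     Yui  325.0
Then the value at position 0, column 'score': 130.0

130.0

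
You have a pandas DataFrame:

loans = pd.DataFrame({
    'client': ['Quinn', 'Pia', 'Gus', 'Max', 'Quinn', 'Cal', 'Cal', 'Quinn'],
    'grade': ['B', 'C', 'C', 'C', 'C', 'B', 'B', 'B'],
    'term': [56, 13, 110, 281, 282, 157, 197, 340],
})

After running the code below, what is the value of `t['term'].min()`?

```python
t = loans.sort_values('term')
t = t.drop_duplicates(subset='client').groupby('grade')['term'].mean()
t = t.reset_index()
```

sort by term:
  client grade  term
1    Pia     C    13
0  Quinn     B    56
2    Gus     C   110
5    Cal     B   157
6    Cal     B   197
3    Max     C   281
4  Quinn     C   282
7  Quinn     B   340
drop duplicate client (keep=first):
  client grade  term
1    Pia     C    13
0  Quinn     B    56
2    Gus     C   110
5    Cal     B   157
3    Max     C   281
group by grade, mean of term:
grade
B    106.500000
C    134.666667
Name: term, dtype: float64
reset_index():
  grade        term
0     B  106.500000
1     C  134.666667
Finally, min of column 'term' = 106.5.

106.5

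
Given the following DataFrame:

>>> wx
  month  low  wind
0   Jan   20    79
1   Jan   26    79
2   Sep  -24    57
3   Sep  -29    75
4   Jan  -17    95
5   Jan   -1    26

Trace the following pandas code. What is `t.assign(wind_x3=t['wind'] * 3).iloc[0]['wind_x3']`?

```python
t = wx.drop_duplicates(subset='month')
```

237

drop duplicate month (keep=first):
  month  low  wind
0   Jan   20    79
2   Sep  -24    57
add column wind_x3 = t['wind'] * 3:
  month  low  wind  wind_x3
0   Jan   20    79      237
2   Sep  -24    57      171
Hence 237.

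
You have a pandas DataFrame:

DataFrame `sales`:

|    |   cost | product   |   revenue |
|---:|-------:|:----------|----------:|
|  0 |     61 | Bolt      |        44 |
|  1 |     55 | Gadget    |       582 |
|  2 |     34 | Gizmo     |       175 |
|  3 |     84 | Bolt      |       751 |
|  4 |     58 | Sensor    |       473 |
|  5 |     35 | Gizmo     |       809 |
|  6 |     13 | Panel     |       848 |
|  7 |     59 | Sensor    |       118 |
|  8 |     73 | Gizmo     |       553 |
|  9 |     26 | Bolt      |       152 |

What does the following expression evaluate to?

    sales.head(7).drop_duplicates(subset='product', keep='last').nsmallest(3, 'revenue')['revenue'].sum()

take first 7 rows:
   cost product  revenue
0    61    Bolt       44
1    55  Gadget      582
2    34   Gizmo      175
3    84    Bolt      751
4    58  Sensor      473
5    35   Gizmo      809
6    13   Panel      848
drop duplicate product (keep=last):
   cost product  revenue
1    55  Gadget      582
3    84    Bolt      751
4    58  Sensor      473
5    35   Gizmo      809
6    13   Panel      848
take 3 rows with smallest revenue:
   cost product  revenue
4    58  Sensor      473
1    55  Gadget      582
3    84    Bolt      751

1806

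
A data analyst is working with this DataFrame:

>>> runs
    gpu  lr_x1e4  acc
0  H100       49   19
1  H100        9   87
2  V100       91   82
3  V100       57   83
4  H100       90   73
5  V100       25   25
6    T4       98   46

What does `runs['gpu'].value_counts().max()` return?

3

value_counts of gpu:
gpu
H100    3
V100    3
T4      1
Name: count, dtype: int64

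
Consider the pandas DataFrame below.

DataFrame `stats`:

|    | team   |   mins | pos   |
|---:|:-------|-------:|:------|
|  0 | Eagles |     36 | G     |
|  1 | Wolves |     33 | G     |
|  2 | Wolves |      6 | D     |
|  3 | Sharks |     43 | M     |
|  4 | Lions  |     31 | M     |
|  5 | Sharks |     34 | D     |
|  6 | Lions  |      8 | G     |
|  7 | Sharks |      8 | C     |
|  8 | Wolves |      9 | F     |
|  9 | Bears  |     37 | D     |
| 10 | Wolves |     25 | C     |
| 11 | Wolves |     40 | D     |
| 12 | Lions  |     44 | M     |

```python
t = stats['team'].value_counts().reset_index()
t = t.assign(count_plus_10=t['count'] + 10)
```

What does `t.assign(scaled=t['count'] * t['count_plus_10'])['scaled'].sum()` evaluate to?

175

value_counts of team:
team
Wolves    5
Sharks    3
Lions     3
Eagles    1
Bears     1
Name: count, dtype: int64
reset_index():
     team  count
0  Wolves      5
1  Sharks      3
2   Lions      3
3  Eagles      1
4   Bears      1
add column count_plus_10 = t['count'] + 10:
     team  count  count_plus_10
0  Wolves      5             15
1  Sharks      3             13
2   Lions      3             13
3  Eagles      1             11
4   Bears      1             11
add column scaled = t['count'] * t['count_plus_10']:
     team  count  count_plus_10  scaled
0  Wolves      5             15      75
1  Sharks      3             13      39
2   Lions      3             13      39
3  Eagles      1             11      11
4   Bears      1             11      11
Finally, sum of column 'scaled' = 175.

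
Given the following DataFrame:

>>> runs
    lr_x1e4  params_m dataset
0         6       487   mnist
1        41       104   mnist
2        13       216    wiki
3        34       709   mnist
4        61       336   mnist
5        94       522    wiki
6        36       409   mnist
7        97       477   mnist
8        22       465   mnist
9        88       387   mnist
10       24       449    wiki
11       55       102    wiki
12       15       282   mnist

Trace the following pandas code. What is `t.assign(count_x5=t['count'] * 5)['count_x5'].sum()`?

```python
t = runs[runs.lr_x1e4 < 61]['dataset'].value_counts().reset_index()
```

filter rows where lr_x1e4 < 61:
    lr_x1e4  params_m dataset
0         6       487   mnist
1        41       104   mnist
2        13       216    wiki
3        34       709   mnist
6        36       409   mnist
8        22       465   mnist
10       24       449    wiki
11       55       102    wiki
12       15       282   mnist
value_counts of dataset:
dataset
mnist    6
wiki     3
Name: count, dtype: int64
reset_index():
  dataset  count
0   mnist      6
1    wiki      3
add column count_x5 = t['count'] * 5:
  dataset  count  count_x5
0   mnist      6        30
1    wiki      3        15

45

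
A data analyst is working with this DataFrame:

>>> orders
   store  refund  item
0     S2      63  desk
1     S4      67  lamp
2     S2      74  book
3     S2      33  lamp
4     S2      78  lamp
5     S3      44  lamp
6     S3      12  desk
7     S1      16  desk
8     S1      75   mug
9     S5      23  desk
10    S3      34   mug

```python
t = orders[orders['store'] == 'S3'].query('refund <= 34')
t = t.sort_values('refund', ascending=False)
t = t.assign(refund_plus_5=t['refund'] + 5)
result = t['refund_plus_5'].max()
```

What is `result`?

39

filter rows where store == 'S3':
   store  refund  item
5     S3      44  lamp
6     S3      12  desk
10    S3      34   mug
filter rows where refund <= 34:
   store  refund  item
6     S3      12  desk
10    S3      34   mug
sort by refund descending:
   store  refund  item
10    S3      34   mug
6     S3      12  desk
add column refund_plus_5 = t['refund'] + 5:
   store  refund  item  refund_plus_5
10    S3      34   mug             39
6     S3      12  desk             17
Taking the max of column 'refund_plus_5' gives 39.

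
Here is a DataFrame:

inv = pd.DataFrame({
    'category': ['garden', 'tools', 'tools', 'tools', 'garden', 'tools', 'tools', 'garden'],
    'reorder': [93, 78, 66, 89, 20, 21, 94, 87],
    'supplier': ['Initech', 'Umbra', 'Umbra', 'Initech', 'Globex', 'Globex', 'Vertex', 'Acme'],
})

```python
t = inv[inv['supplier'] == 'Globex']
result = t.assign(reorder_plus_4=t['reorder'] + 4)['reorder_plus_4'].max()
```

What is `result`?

25

filter rows where supplier == 'Globex':
  category  reorder supplier
4   garden       20   Globex
5    tools       21   Globex
add column reorder_plus_4 = t['reorder'] + 4:
  category  reorder supplier  reorder_plus_4
4   garden       20   Globex              24
5    tools       21   Globex              25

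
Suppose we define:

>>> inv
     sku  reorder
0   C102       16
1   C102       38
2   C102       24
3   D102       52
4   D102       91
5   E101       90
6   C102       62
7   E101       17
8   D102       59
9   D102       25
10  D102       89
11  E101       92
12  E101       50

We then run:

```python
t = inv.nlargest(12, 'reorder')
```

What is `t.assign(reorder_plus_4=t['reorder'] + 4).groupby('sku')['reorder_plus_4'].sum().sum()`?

737

take 12 rows with largest reorder:
     sku  reorder
11  E101       92
4   D102       91
5   E101       90
10  D102       89
6   C102       62
8   D102       59
3   D102       52
12  E101       50
1   C102       38
9   D102       25
2   C102       24
7   E101       17
add column reorder_plus_4 = t['reorder'] + 4:
     sku  reorder  reorder_plus_4
11  E101       92              96
4   D102       91              95
5   E101       90              94
10  D102       89              93
6   C102       62              66
8   D102       59              63
3   D102       52              56
12  E101       50              54
1   C102       38              42
9   D102       25              29
2   C102       24              28
7   E101       17              21
group by sku, sum of reorder_plus_4:
sku
C102    136
D102    336
E101    265
Name: reorder_plus_4, dtype: int64
Finally, sum of the resulting series = 737.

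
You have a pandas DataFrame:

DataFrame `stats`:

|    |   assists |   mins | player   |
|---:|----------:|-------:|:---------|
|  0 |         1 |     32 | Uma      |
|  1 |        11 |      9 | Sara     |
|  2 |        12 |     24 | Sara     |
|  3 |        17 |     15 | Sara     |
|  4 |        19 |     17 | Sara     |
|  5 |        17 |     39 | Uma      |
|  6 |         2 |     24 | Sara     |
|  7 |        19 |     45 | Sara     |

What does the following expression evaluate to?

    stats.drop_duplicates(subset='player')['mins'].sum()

41

drop duplicate player (keep=first):
   assists  mins player
0        1    32    Uma
1       11     9   Sara
Then the sum of column 'mins': 41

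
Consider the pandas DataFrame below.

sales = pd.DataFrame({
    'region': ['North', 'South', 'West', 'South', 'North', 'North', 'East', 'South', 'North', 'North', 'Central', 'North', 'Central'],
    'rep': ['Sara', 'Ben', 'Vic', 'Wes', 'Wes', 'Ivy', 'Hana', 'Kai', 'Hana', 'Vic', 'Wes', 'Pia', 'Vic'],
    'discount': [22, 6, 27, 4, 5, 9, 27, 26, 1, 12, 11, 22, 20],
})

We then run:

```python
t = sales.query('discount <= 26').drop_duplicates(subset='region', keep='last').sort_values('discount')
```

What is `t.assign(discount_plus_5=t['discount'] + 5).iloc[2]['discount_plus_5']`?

filter rows where discount <= 26:
     region   rep  discount
0     North  Sara        22
1     South   Ben         6
3     South   Wes         4
4     North   Wes         5
5     North   Ivy         9
7     South   Kai        26
8     North  Hana         1
9     North   Vic        12
10  Central   Wes        11
11    North   Pia        22
12  Central   Vic        20
drop duplicate region (keep=last):
     region  rep  discount
7     South  Kai        26
11    North  Pia        22
12  Central  Vic        20
sort by discount:
     region  rep  discount
12  Central  Vic        20
11    North  Pia        22
7     South  Kai        26
add column discount_plus_5 = t['discount'] + 5:
     region  rep  discount  discount_plus_5
12  Central  Vic        20               25
11    North  Pia        22               27
7     South  Kai        26               31
Hence 31.

31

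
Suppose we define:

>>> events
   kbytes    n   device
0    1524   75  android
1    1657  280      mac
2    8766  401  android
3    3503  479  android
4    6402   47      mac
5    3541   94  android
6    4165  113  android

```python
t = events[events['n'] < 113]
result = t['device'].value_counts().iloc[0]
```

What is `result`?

filter rows where n < 113:
   kbytes   n   device
0    1524  75  android
4    6402  47      mac
5    3541  94  android
value_counts of device:
device
android    2
mac        1
Name: count, dtype: int64

2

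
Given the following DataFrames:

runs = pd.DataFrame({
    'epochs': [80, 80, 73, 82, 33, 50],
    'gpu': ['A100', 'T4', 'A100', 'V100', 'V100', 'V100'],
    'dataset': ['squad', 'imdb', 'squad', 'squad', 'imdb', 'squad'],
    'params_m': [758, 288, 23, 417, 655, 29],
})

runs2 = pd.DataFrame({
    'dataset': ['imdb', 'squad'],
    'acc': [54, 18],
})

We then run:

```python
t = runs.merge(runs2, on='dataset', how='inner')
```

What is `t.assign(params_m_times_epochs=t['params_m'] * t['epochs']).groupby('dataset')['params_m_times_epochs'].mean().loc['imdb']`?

22327.5

merge on 'dataset' (how='inner') → 6 rows:
   epochs   gpu dataset  params_m  acc
0      80  A100   squad       758   18
1      80    T4    imdb       288   54
2      73  A100   squad        23   18
3      82  V100   squad       417   18
4      33  V100    imdb       655   54
5      50  V100   squad        29   18
add column params_m_times_epochs = t['params_m'] * t['epochs']:
   epochs   gpu dataset  params_m  acc  params_m_times_epochs
0      80  A100   squad       758   18                  60640
1      80    T4    imdb       288   54                  23040
2      73  A100   squad        23   18                   1679
3      82  V100   squad       417   18                  34194
4      33  V100    imdb       655   54                  21615
5      50  V100   squad        29   18                   1450
group by dataset, mean of params_m_times_epochs:
dataset
imdb     22327.50
squad    24490.75
Name: params_m_times_epochs, dtype: float64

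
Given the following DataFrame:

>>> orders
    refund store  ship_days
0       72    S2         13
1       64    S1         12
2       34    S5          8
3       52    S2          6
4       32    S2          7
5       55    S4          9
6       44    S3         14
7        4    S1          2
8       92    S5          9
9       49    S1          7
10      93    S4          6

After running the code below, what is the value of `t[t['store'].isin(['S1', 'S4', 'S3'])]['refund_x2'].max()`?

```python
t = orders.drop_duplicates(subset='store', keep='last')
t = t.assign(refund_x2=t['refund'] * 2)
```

186

drop duplicate store (keep=last):
    refund store  ship_days
4       32    S2          7
6       44    S3         14
8       92    S5          9
9       49    S1          7
10      93    S4          6
add column refund_x2 = t['refund'] * 2:
    refund store  ship_days  refund_x2
4       32    S2          7         64
6       44    S3         14         88
8       92    S5          9        184
9       49    S1          7         98
10      93    S4          6        186
filter rows where store in ['S1', 'S4', 'S3']:
    refund store  ship_days  refund_x2
6       44    S3         14         88
9       49    S1          7         98
10      93    S4          6        186
The max of column 'refund_x2' is 186.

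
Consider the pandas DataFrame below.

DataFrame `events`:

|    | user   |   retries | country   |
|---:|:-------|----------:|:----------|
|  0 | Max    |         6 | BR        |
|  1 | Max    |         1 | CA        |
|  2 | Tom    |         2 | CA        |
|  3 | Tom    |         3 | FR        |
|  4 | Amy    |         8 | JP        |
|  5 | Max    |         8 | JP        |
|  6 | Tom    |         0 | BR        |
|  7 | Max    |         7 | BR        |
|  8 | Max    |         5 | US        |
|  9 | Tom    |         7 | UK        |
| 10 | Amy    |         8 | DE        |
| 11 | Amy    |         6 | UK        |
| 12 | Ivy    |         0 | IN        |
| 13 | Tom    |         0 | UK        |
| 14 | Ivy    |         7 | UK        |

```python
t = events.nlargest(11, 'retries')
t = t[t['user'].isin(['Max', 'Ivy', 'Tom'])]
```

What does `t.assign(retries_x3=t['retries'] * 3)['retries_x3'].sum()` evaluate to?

135

take 11 rows with largest retries:
   user  retries country
4   Amy        8      JP
5   Max        8      JP
10  Amy        8      DE
7   Max        7      BR
9   Tom        7      UK
14  Ivy        7      UK
0   Max        6      BR
11  Amy        6      UK
8   Max        5      US
3   Tom        3      FR
2   Tom        2      CA
filter rows where user in ['Max', 'Ivy', 'Tom']:
   user  retries country
5   Max        8      JP
7   Max        7      BR
9   Tom        7      UK
14  Ivy        7      UK
0   Max        6      BR
8   Max        5      US
3   Tom        3      FR
2   Tom        2      CA
add column retries_x3 = t['retries'] * 3:
   user  retries country  retries_x3
5   Max        8      JP          24
7   Max        7      BR          21
9   Tom        7      UK          21
14  Ivy        7      UK          21
0   Max        6      BR          18
8   Max        5      US          15
3   Tom        3      FR           9
2   Tom        2      CA           6
The sum of column 'retries_x3' is 135.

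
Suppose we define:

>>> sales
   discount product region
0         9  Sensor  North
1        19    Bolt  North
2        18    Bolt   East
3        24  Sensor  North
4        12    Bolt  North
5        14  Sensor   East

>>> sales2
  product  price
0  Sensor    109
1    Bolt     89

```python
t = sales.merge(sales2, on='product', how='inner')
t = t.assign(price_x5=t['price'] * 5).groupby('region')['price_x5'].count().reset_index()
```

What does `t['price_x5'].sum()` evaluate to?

6

merge on 'product' (how='inner') → 6 rows:
   discount product region  price
0         9  Sensor  North    109
1        19    Bolt  North     89
2        18    Bolt   East     89
3        24  Sensor  North    109
4        12    Bolt  North     89
5        14  Sensor   East    109
add column price_x5 = t['price'] * 5:
   discount product region  price  price_x5
0         9  Sensor  North    109       545
1        19    Bolt  North     89       445
2        18    Bolt   East     89       445
3        24  Sensor  North    109       545
4        12    Bolt  North     89       445
5        14  Sensor   East    109       545
group by region, count of price_x5:
region
East     2
North    4
Name: price_x5, dtype: int64
reset_index():
  region  price_x5
0   East         2
1  North         4
So sum() = 6.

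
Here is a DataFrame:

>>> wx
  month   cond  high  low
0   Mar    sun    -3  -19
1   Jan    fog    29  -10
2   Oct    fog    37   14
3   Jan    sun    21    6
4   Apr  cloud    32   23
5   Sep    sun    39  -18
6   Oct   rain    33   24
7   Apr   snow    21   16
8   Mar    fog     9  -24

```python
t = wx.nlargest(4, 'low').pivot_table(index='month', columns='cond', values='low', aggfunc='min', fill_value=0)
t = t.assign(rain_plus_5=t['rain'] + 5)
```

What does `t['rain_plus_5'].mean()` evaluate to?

take 4 rows with largest low:
  month   cond  high  low
6   Oct   rain    33   24
4   Apr  cloud    32   23
7   Apr   snow    21   16
2   Oct    fog    37   14
pivot: rows=month, cols=cond, min(low):
cond   cloud  fog  rain  snow
month                        
Apr       23    0     0    16
Oct        0   14    24     0
add column rain_plus_5 = t['rain'] + 5:
cond   cloud  fog  rain  snow  rain_plus_5
month                                     
Apr       23    0     0    16            5
Oct        0   14    24     0           29
Finally, mean of column 'rain_plus_5' = 17.0.

17.0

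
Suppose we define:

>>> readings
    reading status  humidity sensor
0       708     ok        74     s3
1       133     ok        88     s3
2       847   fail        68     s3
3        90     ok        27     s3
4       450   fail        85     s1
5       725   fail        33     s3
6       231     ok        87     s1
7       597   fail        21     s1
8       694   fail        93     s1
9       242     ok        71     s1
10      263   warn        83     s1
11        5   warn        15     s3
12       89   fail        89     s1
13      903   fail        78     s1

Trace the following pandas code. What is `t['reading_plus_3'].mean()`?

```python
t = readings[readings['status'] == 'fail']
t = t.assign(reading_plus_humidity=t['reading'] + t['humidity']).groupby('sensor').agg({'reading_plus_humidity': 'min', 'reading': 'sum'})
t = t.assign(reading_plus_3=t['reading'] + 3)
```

filter rows where status == 'fail':
    reading status  humidity sensor
2       847   fail        68     s3
4       450   fail        85     s1
5       725   fail        33     s3
7       597   fail        21     s1
8       694   fail        93     s1
12       89   fail        89     s1
13      903   fail        78     s1
add column reading_plus_humidity = t['reading'] + t['humidity']:
    reading status  humidity sensor  reading_plus_humidity
2       847   fail        68     s3                    915
4       450   fail        85     s1                    535
5       725   fail        33     s3                    758
7       597   fail        21     s1                    618
8       694   fail        93     s1                    787
12       89   fail        89     s1                    178
13      903   fail        78     s1                    981
group by sensor: min(reading_plus_humidity), sum(reading):
        reading_plus_humidity  reading
sensor                                
s1                        178     2733
s3                        758     1572
add column reading_plus_3 = t['reading'] + 3:
        reading_plus_humidity  reading  reading_plus_3
sensor                                                
s1                        178     2733            2736
s3                        758     1572            1575
Reading off the mean of column 'reading_plus_3', we get 2155.5.

2155.5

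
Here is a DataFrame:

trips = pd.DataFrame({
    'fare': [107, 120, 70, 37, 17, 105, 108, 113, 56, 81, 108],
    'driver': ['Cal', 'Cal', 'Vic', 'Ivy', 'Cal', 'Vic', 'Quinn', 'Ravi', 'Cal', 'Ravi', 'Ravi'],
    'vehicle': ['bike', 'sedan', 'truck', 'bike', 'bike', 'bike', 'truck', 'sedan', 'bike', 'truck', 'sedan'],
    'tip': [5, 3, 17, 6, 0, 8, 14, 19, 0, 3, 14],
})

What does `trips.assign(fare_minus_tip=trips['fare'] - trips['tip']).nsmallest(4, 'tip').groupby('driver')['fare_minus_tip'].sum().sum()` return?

add column fare_minus_tip = trips['fare'] - trips['tip']:
    fare driver vehicle  tip  fare_minus_tip
0    107    Cal    bike    5             102
1    120    Cal   sedan    3             117
2     70    Vic   truck   17              53
3     37    Ivy    bike    6              31
4     17    Cal    bike    0              17
5    105    Vic    bike    8              97
6    108  Quinn   truck   14              94
7    113   Ravi   sedan   19              94
8     56    Cal    bike    0              56
9     81   Ravi   truck    3              78
10   108   Ravi   sedan   14              94
take 4 rows with smallest tip:
   fare driver vehicle  tip  fare_minus_tip
4    17    Cal    bike    0              17
8    56    Cal    bike    0              56
1   120    Cal   sedan    3             117
9    81   Ravi   truck    3              78
group by driver, sum of fare_minus_tip:
driver
Cal     190
Ravi     78
Name: fare_minus_tip, dtype: int64

268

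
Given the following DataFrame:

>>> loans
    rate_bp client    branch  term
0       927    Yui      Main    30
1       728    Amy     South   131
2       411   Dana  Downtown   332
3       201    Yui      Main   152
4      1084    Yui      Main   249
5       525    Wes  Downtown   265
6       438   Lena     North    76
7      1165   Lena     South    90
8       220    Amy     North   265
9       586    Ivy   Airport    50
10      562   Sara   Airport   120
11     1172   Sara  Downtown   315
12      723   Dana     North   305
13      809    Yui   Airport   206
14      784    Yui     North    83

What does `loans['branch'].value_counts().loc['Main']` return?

value_counts of branch:
branch
North       4
Main        3
Downtown    3
Airport     3
South       2
Name: count, dtype: int64

3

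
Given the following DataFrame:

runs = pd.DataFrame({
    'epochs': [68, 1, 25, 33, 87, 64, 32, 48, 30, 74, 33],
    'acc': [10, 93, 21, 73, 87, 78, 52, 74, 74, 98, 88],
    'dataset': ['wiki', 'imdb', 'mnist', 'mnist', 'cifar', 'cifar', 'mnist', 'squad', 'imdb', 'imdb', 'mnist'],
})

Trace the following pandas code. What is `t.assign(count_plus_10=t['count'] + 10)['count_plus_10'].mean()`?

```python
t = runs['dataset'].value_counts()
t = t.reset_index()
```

value_counts of dataset:
dataset
mnist    4
imdb     3
cifar    2
wiki     1
squad    1
Name: count, dtype: int64
reset_index():
  dataset  count
0   mnist      4
1    imdb      3
2   cifar      2
3    wiki      1
4   squad      1
add column count_plus_10 = t['count'] + 10:
  dataset  count  count_plus_10
0   mnist      4             14
1    imdb      3             13
2   cifar      2             12
3    wiki      1             11
4   squad      1             11
Then the mean of column 'count_plus_10': 12.2

12.2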